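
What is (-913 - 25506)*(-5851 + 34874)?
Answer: -766758637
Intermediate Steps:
(-913 - 25506)*(-5851 + 34874) = -26419*29023 = -766758637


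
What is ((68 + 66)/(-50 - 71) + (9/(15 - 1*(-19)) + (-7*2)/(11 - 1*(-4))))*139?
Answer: -15234539/61710 ≈ -246.87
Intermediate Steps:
((68 + 66)/(-50 - 71) + (9/(15 - 1*(-19)) + (-7*2)/(11 - 1*(-4))))*139 = (134/(-121) + (9/(15 + 19) - 14/(11 + 4)))*139 = (134*(-1/121) + (9/34 - 14/15))*139 = (-134/121 + (9*(1/34) - 14*1/15))*139 = (-134/121 + (9/34 - 14/15))*139 = (-134/121 - 341/510)*139 = -109601/61710*139 = -15234539/61710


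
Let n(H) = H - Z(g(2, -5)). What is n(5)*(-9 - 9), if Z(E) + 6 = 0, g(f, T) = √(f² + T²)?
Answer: -198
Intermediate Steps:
g(f, T) = √(T² + f²)
Z(E) = -6 (Z(E) = -6 + 0 = -6)
n(H) = 6 + H (n(H) = H - 1*(-6) = H + 6 = 6 + H)
n(5)*(-9 - 9) = (6 + 5)*(-9 - 9) = 11*(-18) = -198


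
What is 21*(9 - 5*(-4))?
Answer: 609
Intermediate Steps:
21*(9 - 5*(-4)) = 21*(9 + 20) = 21*29 = 609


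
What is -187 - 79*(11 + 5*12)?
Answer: -5796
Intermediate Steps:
-187 - 79*(11 + 5*12) = -187 - 79*(11 + 60) = -187 - 79*71 = -187 - 5609 = -5796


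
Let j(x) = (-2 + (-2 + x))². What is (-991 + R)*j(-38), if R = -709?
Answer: -2998800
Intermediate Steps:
j(x) = (-4 + x)²
(-991 + R)*j(-38) = (-991 - 709)*(-4 - 38)² = -1700*(-42)² = -1700*1764 = -2998800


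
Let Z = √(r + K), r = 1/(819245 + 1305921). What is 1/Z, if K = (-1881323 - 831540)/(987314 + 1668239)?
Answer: -I*√32536314259719165881584590/5765281554705 ≈ -0.98938*I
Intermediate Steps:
r = 1/2125166 ≈ 4.7055e-7
K = -2712863/2655553 ≈ -1.0216
Z = I*√32536314259719165881584590/5643490946798 (Z = √(1/2125166 - 2712863/2655553) = √(-5765281554705/5643490946798) = I*√32536314259719165881584590/5643490946798 ≈ 1.0107*I)
1/Z = 1/(I*√32536314259719165881584590/5643490946798) = -I*√32536314259719165881584590/5765281554705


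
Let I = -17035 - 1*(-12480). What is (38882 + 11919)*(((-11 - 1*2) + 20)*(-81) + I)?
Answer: -260202722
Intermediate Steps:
I = -4555 (I = -17035 + 12480 = -4555)
(38882 + 11919)*(((-11 - 1*2) + 20)*(-81) + I) = (38882 + 11919)*(((-11 - 1*2) + 20)*(-81) - 4555) = 50801*(((-11 - 2) + 20)*(-81) - 4555) = 50801*((-13 + 20)*(-81) - 4555) = 50801*(7*(-81) - 4555) = 50801*(-567 - 4555) = 50801*(-5122) = -260202722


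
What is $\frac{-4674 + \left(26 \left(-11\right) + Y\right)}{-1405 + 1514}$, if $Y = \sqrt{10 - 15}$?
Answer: $- \frac{4960}{109} + \frac{i \sqrt{5}}{109} \approx -45.505 + 0.020514 i$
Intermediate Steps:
$Y = i \sqrt{5}$ ($Y = \sqrt{-5} = i \sqrt{5} \approx 2.2361 i$)
$\frac{-4674 + \left(26 \left(-11\right) + Y\right)}{-1405 + 1514} = \frac{-4674 + \left(26 \left(-11\right) + i \sqrt{5}\right)}{-1405 + 1514} = \frac{-4674 - \left(286 - i \sqrt{5}\right)}{109} = \left(-4960 + i \sqrt{5}\right) \frac{1}{109} = - \frac{4960}{109} + \frac{i \sqrt{5}}{109}$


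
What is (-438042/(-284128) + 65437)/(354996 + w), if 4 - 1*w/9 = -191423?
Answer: 9296460989/295186119696 ≈ 0.031494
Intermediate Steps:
w = 1722843 (w = 36 - 9*(-191423) = 36 + 1722807 = 1722843)
(-438042/(-284128) + 65437)/(354996 + w) = (-438042/(-284128) + 65437)/(354996 + 1722843) = (-438042*(-1/284128) + 65437)/2077839 = (219021/142064 + 65437)*(1/2077839) = (9296460989/142064)*(1/2077839) = 9296460989/295186119696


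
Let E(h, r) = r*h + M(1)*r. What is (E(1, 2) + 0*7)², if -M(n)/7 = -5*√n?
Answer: 5184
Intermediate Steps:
M(n) = 35*√n (M(n) = -(-35)*√n = 35*√n)
E(h, r) = 35*r + h*r (E(h, r) = r*h + (35*√1)*r = h*r + (35*1)*r = h*r + 35*r = 35*r + h*r)
(E(1, 2) + 0*7)² = (2*(35 + 1) + 0*7)² = (2*36 + 0)² = (72 + 0)² = 72² = 5184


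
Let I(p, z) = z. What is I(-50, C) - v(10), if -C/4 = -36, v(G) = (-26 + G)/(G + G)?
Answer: 724/5 ≈ 144.80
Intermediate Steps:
v(G) = (-26 + G)/(2*G) (v(G) = (-26 + G)/((2*G)) = (-26 + G)*(1/(2*G)) = (-26 + G)/(2*G))
C = 144 (C = -4*(-36) = 144)
I(-50, C) - v(10) = 144 - (-26 + 10)/(2*10) = 144 - (-16)/(2*10) = 144 - 1*(-4/5) = 144 + 4/5 = 724/5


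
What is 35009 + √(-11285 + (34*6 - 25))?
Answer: 35009 + 3*I*√1234 ≈ 35009.0 + 105.39*I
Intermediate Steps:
35009 + √(-11285 + (34*6 - 25)) = 35009 + √(-11285 + (204 - 25)) = 35009 + √(-11285 + 179) = 35009 + √(-11106) = 35009 + 3*I*√1234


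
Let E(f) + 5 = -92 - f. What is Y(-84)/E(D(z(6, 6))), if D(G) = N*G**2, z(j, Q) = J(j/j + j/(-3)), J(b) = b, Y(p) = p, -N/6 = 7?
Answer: 84/55 ≈ 1.5273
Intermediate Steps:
N = -42 (N = -6*7 = -42)
z(j, Q) = 1 - j/3 (z(j, Q) = j/j + j/(-3) = 1 + j*(-1/3) = 1 - j/3)
D(G) = -42*G**2
E(f) = -97 - f (E(f) = -5 + (-92 - f) = -97 - f)
Y(-84)/E(D(z(6, 6))) = -84/(-97 - (-42)*(1 - 1/3*6)**2) = -84/(-97 - (-42)*(1 - 2)**2) = -84/(-97 - (-42)*(-1)**2) = -84/(-97 - (-42)) = -84/(-97 - 1*(-42)) = -84/(-97 + 42) = -84/(-55) = -84*(-1/55) = 84/55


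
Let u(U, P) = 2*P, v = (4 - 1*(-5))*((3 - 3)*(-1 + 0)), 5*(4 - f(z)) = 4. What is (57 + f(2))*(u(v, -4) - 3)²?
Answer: 36421/5 ≈ 7284.2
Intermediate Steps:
f(z) = 16/5 (f(z) = 4 - ⅕*4 = 4 - ⅘ = 16/5)
v = 0 (v = (4 + 5)*(0*(-1)) = 9*0 = 0)
(57 + f(2))*(u(v, -4) - 3)² = (57 + 16/5)*(2*(-4) - 3)² = 301*(-8 - 3)²/5 = (301/5)*(-11)² = (301/5)*121 = 36421/5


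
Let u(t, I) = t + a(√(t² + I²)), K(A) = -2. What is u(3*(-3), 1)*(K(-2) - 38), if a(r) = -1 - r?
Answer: 400 + 40*√82 ≈ 762.22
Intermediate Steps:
u(t, I) = -1 + t - √(I² + t²) (u(t, I) = t + (-1 - √(t² + I²)) = t + (-1 - √(I² + t²)) = -1 + t - √(I² + t²))
u(3*(-3), 1)*(K(-2) - 38) = (-1 + 3*(-3) - √(1² + (3*(-3))²))*(-2 - 38) = (-1 - 9 - √(1 + (-9)²))*(-40) = (-1 - 9 - √(1 + 81))*(-40) = (-1 - 9 - √82)*(-40) = (-10 - √82)*(-40) = 400 + 40*√82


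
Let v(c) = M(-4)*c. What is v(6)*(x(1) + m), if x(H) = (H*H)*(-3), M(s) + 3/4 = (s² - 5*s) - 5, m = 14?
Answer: 3993/2 ≈ 1996.5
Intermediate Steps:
M(s) = -23/4 + s² - 5*s (M(s) = -¾ + ((s² - 5*s) - 5) = -¾ + (-5 + s² - 5*s) = -23/4 + s² - 5*s)
v(c) = 121*c/4 (v(c) = (-23/4 + (-4)² - 5*(-4))*c = (-23/4 + 16 + 20)*c = 121*c/4)
x(H) = -3*H² (x(H) = H²*(-3) = -3*H²)
v(6)*(x(1) + m) = ((121/4)*6)*(-3*1² + 14) = 363*(-3*1 + 14)/2 = 363*(-3 + 14)/2 = (363/2)*11 = 3993/2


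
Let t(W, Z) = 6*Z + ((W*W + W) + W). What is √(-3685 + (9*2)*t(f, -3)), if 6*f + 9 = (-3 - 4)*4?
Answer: I*√14186/2 ≈ 59.552*I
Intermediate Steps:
f = -37/6 (f = -3/2 + ((-3 - 4)*4)/6 = -3/2 + (-7*4)/6 = -3/2 + (⅙)*(-28) = -3/2 - 14/3 = -37/6 ≈ -6.1667)
t(W, Z) = W² + 2*W + 6*Z (t(W, Z) = 6*Z + ((W² + W) + W) = 6*Z + ((W + W²) + W) = 6*Z + (W² + 2*W) = W² + 2*W + 6*Z)
√(-3685 + (9*2)*t(f, -3)) = √(-3685 + (9*2)*((-37/6)² + 2*(-37/6) + 6*(-3))) = √(-3685 + 18*(1369/36 - 37/3 - 18)) = √(-3685 + 18*(277/36)) = √(-3685 + 277/2) = √(-7093/2) = I*√14186/2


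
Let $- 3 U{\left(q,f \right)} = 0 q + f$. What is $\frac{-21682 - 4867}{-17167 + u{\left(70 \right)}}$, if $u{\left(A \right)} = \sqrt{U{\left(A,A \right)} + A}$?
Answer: $\frac{1367300049}{884117527} + \frac{53098 \sqrt{105}}{884117527} \approx 1.5471$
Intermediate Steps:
$U{\left(q,f \right)} = - \frac{f}{3}$ ($U{\left(q,f \right)} = - \frac{0 q + f}{3} = - \frac{0 + f}{3} = - \frac{f}{3}$)
$u{\left(A \right)} = \frac{\sqrt{6} \sqrt{A}}{3}$ ($u{\left(A \right)} = \sqrt{- \frac{A}{3} + A} = \sqrt{\frac{2 A}{3}} = \frac{\sqrt{6} \sqrt{A}}{3}$)
$\frac{-21682 - 4867}{-17167 + u{\left(70 \right)}} = \frac{-21682 - 4867}{-17167 + \frac{\sqrt{6} \sqrt{70}}{3}} = - \frac{26549}{-17167 + \frac{2 \sqrt{105}}{3}}$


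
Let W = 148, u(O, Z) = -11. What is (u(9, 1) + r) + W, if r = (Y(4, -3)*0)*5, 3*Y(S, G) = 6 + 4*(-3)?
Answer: 137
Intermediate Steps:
Y(S, G) = -2 (Y(S, G) = (6 + 4*(-3))/3 = (6 - 12)/3 = (1/3)*(-6) = -2)
r = 0 (r = -2*0*5 = 0*5 = 0)
(u(9, 1) + r) + W = (-11 + 0) + 148 = -11 + 148 = 137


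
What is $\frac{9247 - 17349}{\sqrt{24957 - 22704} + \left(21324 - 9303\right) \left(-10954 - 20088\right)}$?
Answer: $\frac{1007769651988}{46415104090398557} + \frac{8102 \sqrt{2253}}{139245312271195671} \approx 2.1712 \cdot 10^{-5}$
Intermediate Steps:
$\frac{9247 - 17349}{\sqrt{24957 - 22704} + \left(21324 - 9303\right) \left(-10954 - 20088\right)} = - \frac{8102}{\sqrt{24957 - 22704} + 12021 \left(-31042\right)} = - \frac{8102}{\sqrt{2253} - 373155882} = - \frac{8102}{-373155882 + \sqrt{2253}}$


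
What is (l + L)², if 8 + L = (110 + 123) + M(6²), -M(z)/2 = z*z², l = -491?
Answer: 8756842084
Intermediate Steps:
M(z) = -2*z³ (M(z) = -2*z*z² = -2*z³)
L = -93087 (L = -8 + ((110 + 123) - 2*(6²)³) = -8 + (233 - 2*36³) = -8 + (233 - 2*46656) = -8 + (233 - 93312) = -8 - 93079 = -93087)
(l + L)² = (-491 - 93087)² = (-93578)² = 8756842084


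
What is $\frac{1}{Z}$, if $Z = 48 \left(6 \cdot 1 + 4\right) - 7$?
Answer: $\frac{1}{473} \approx 0.0021142$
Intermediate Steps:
$Z = 473$ ($Z = 48 \left(6 + 4\right) - 7 = 48 \cdot 10 - 7 = 480 - 7 = 473$)
$\frac{1}{Z} = \frac{1}{473}$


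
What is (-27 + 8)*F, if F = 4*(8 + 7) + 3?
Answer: -1197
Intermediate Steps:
F = 63 (F = 4*15 + 3 = 60 + 3 = 63)
(-27 + 8)*F = (-27 + 8)*63 = -19*63 = -1197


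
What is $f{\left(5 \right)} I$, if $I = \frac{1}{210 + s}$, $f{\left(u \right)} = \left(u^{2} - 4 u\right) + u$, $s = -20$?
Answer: $\frac{1}{19} \approx 0.052632$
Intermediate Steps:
$f{\left(u \right)} = u^{2} - 3 u$
$I = \frac{1}{190}$ ($I = \frac{1}{210 - 20} = \frac{1}{190} \approx 0.0052632$)
$f{\left(5 \right)} I = 5 \left(-3 + 5\right) \frac{1}{190} = 5 \cdot 2 \cdot \frac{1}{190} = 10 \cdot \frac{1}{190} = \frac{1}{19}$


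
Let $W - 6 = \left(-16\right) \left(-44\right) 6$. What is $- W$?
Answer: $-4230$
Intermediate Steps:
$W = 4230$ ($W = 6 + \left(-16\right) \left(-44\right) 6 = 6 + 704 \cdot 6 = 6 + 4224 = 4230$)
$- W = \left(-1\right) 4230 = -4230$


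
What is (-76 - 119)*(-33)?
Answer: 6435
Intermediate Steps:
(-76 - 119)*(-33) = -195*(-33) = 6435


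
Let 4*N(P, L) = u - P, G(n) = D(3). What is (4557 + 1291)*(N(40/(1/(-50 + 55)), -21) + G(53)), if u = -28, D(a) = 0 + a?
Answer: -315792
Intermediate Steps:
D(a) = a
G(n) = 3
N(P, L) = -7 - P/4 (N(P, L) = (-28 - P)/4 = -7 - P/4)
(4557 + 1291)*(N(40/(1/(-50 + 55)), -21) + G(53)) = (4557 + 1291)*((-7 - 10/(1/(-50 + 55))) + 3) = 5848*((-7 - 10/(1/5)) + 3) = 5848*((-7 - 10/1/5) + 3) = 5848*((-7 - 10*5) + 3) = 5848*((-7 - 1/4*200) + 3) = 5848*((-7 - 50) + 3) = 5848*(-57 + 3) = 5848*(-54) = -315792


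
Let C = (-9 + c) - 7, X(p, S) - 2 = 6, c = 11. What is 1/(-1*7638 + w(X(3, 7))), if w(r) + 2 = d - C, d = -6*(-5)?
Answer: -1/7605 ≈ -0.00013149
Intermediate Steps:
X(p, S) = 8 (X(p, S) = 2 + 6 = 8)
C = -5 (C = (-9 + 11) - 7 = 2 - 7 = -5)
d = 30
w(r) = 33 (w(r) = -2 + (30 - 1*(-5)) = -2 + (30 + 5) = -2 + 35 = 33)
1/(-1*7638 + w(X(3, 7))) = 1/(-1*7638 + 33) = 1/(-7638 + 33) = 1/(-7605) = -1/7605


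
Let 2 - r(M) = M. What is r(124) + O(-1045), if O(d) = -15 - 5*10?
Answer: -187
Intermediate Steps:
r(M) = 2 - M
O(d) = -65 (O(d) = -15 - 50 = -65)
r(124) + O(-1045) = (2 - 1*124) - 65 = (2 - 124) - 65 = -122 - 65 = -187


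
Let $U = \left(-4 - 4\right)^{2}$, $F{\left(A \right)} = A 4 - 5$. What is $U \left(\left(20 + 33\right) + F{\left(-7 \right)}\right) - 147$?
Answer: $1133$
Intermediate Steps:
$F{\left(A \right)} = -5 + 4 A$ ($F{\left(A \right)} = 4 A - 5 = -5 + 4 A$)
$U = 64$ ($U = \left(-8\right)^{2} = 64$)
$U \left(\left(20 + 33\right) + F{\left(-7 \right)}\right) - 147 = 64 \left(\left(20 + 33\right) + \left(-5 + 4 \left(-7\right)\right)\right) - 147 = 64 \left(53 - 33\right) - 147 = 64 \cdot 20 - 147 = 1280 - 147 = 1133$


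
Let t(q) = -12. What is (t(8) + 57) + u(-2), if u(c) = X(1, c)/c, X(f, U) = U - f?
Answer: 93/2 ≈ 46.500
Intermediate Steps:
u(c) = (-1 + c)/c (u(c) = (c - 1*1)/c = (c - 1)/c = (-1 + c)/c)
(t(8) + 57) + u(-2) = (-12 + 57) + (-1 - 2)/(-2) = 45 - ½*(-3) = 45 + 3/2 = 93/2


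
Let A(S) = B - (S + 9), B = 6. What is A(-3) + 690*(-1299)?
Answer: -896310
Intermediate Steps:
A(S) = -3 - S (A(S) = 6 - (S + 9) = 6 - (9 + S) = 6 + (-9 - S) = -3 - S)
A(-3) + 690*(-1299) = (-3 - 1*(-3)) + 690*(-1299) = (-3 + 3) - 896310 = 0 - 896310 = -896310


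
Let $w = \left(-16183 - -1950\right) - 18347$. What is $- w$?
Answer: $32580$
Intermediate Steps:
$w = -32580$ ($w = \left(-16183 + \left(-9636 + 11586\right)\right) - 18347 = \left(-16183 + 1950\right) - 18347 = -14233 - 18347 = -32580$)
$- w = \left(-1\right) \left(-32580\right) = 32580$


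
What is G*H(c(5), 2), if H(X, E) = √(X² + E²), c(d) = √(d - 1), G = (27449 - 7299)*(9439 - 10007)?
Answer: -22890400*√2 ≈ -3.2372e+7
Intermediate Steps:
G = -11445200 (G = 20150*(-568) = -11445200)
c(d) = √(-1 + d)
H(X, E) = √(E² + X²)
G*H(c(5), 2) = -11445200*√(2² + (√(-1 + 5))²) = -11445200*√(4 + (√4)²) = -11445200*√(4 + 2²) = -11445200*√(4 + 4) = -22890400*√2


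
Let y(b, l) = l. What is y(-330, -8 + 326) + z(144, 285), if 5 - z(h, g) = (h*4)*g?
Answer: -163837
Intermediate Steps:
z(h, g) = 5 - 4*g*h (z(h, g) = 5 - h*4*g = 5 - 4*h*g = 5 - 4*g*h)
y(-330, -8 + 326) + z(144, 285) = (-8 + 326) + (5 - 4*285*144) = 318 + (5 - 164160) = 318 - 164155 = -163837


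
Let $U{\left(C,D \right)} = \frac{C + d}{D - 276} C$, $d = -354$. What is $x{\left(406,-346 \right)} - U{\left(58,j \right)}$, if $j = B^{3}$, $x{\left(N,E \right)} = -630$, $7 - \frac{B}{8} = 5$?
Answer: $- \frac{597358}{955} \approx -625.51$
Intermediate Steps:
$B = 16$ ($B = 56 - 40 = 16$)
$j = 4096$ ($j = 16^{3} = 4096$)
$U{\left(C,D \right)} = \frac{C \left(-354 + C\right)}{-276 + D}$ ($U{\left(C,D \right)} = \frac{C - 354}{D - 276} C = \frac{-354 + C}{-276 + D} C = \frac{C \left(-354 + C\right)}{-276 + D}$)
$x{\left(406,-346 \right)} - U{\left(58,j \right)} = -630 - \frac{58 \left(-354 + 58\right)}{-276 + 4096} = -630 - 58 \cdot \frac{1}{3820} \left(-296\right) = -630 - - \frac{4292}{955} = -630 + \frac{4292}{955} = - \frac{597358}{955}$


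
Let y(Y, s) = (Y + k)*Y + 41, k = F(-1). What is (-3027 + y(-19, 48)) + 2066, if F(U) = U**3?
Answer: -540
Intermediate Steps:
k = -1 (k = (-1)**3 = -1)
y(Y, s) = 41 + Y*(-1 + Y) (y(Y, s) = (Y - 1)*Y + 41 = (-1 + Y)*Y + 41 = Y*(-1 + Y) + 41 = 41 + Y*(-1 + Y))
(-3027 + y(-19, 48)) + 2066 = (-3027 + (41 + (-19)**2 - 1*(-19))) + 2066 = (-3027 + (41 + 361 + 19)) + 2066 = (-3027 + 421) + 2066 = -2606 + 2066 = -540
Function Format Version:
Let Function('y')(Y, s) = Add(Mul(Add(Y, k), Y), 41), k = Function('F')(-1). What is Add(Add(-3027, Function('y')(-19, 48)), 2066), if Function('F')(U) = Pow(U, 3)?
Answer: -540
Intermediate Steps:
k = -1 (k = Pow(-1, 3) = -1)
Function('y')(Y, s) = Add(41, Mul(Y, Add(-1, Y))) (Function('y')(Y, s) = Add(Mul(Add(Y, -1), Y), 41) = Add(Mul(Add(-1, Y), Y), 41) = Add(Mul(Y, Add(-1, Y)), 41) = Add(41, Mul(Y, Add(-1, Y))))
Add(Add(-3027, Function('y')(-19, 48)), 2066) = Add(Add(-3027, Add(41, Pow(-19, 2), Mul(-1, -19))), 2066) = Add(Add(-3027, Add(41, 361, 19)), 2066) = Add(Add(-3027, 421), 2066) = Add(-2606, 2066) = -540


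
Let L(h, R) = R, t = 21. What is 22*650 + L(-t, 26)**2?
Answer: 14976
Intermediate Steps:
22*650 + L(-t, 26)**2 = 22*650 + 26**2 = 14300 + 676 = 14976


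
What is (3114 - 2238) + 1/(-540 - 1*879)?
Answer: 1243043/1419 ≈ 876.00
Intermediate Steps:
(3114 - 2238) + 1/(-540 - 1*879) = 876 + 1/(-540 - 879) = 876 + 1/(-1419) = 876 - 1/1419 = 1243043/1419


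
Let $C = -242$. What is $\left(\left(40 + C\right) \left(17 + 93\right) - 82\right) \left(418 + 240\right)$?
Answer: $-14674716$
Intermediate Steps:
$\left(\left(40 + C\right) \left(17 + 93\right) - 82\right) \left(418 + 240\right) = \left(\left(40 - 242\right) \left(17 + 93\right) - 82\right) \left(418 + 240\right) = \left(\left(-202\right) 110 - 82\right) 658 = \left(-22220 - 82\right) 658 = \left(-22302\right) 658 = -14674716$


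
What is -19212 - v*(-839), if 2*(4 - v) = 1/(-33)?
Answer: -1045657/66 ≈ -15843.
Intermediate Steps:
v = 265/66 (v = 4 - 1/2/(-33) = 4 - 1/2*(-1/33) = 4 + 1/66 = 265/66 ≈ 4.0152)
-19212 - v*(-839) = -19212 - 265*(-839)/66 = -19212 - 1*(-222335/66) = -19212 + 222335/66 = -1045657/66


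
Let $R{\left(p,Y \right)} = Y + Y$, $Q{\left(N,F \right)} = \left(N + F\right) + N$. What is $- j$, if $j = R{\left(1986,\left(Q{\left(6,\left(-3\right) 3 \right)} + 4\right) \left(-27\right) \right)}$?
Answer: $378$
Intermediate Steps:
$Q{\left(N,F \right)} = F + 2 N$ ($Q{\left(N,F \right)} = \left(F + N\right) + N = F + 2 N$)
$R{\left(p,Y \right)} = 2 Y$
$j = -378$ ($j = 2 \left(\left(\left(-3\right) 3 + 2 \cdot 6\right) + 4\right) \left(-27\right) = 2 \left(\left(-9 + 12\right) + 4\right) \left(-27\right) = 2 \left(3 + 4\right) \left(-27\right) = 2 \cdot 7 \left(-27\right) = 2 \left(-189\right) = -378$)
$- j = \left(-1\right) \left(-378\right) = 378$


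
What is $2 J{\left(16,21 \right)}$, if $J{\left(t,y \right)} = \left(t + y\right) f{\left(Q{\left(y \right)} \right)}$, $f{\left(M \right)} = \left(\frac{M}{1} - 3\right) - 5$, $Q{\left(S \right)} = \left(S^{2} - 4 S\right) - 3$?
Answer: $25604$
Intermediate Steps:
$Q{\left(S \right)} = -3 + S^{2} - 4 S$
$f{\left(M \right)} = -8 + M$ ($f{\left(M \right)} = \left(M 1 - 3\right) - 5 = \left(M - 3\right) - 5 = \left(-3 + M\right) - 5 = -8 + M$)
$J{\left(t,y \right)} = \left(t + y\right) \left(-11 + y^{2} - 4 y\right)$ ($J{\left(t,y \right)} = \left(t + y\right) \left(-8 - \left(3 - y^{2} + 4 y\right)\right) = \left(t + y\right) \left(-11 + y^{2} - 4 y\right)$)
$2 J{\left(16,21 \right)} = 2 \left(- \left(16 + 21\right) \left(11 - 21^{2} + 4 \cdot 21\right)\right) = 2 \left(\left(-1\right) 37 \left(11 - 441 + 84\right)\right) = 2 \left(\left(-1\right) 37 \left(-346\right)\right) = 2 \cdot 12802 = 25604$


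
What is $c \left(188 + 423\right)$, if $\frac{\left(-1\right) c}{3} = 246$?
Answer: $-450918$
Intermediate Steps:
$c = -738$ ($c = \left(-3\right) 246 = -738$)
$c \left(188 + 423\right) = - 738 \left(188 + 423\right) = \left(-738\right) 611 = -450918$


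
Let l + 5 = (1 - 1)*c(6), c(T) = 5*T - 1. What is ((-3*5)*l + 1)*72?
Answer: 5472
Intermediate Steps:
c(T) = -1 + 5*T
l = -5 (l = -5 + (1 - 1)*(-1 + 5*6) = -5 + 0*(-1 + 30) = -5 + 0*29 = -5 + 0 = -5)
((-3*5)*l + 1)*72 = (-3*5*(-5) + 1)*72 = (-15*(-5) + 1)*72 = (75 + 1)*72 = 76*72 = 5472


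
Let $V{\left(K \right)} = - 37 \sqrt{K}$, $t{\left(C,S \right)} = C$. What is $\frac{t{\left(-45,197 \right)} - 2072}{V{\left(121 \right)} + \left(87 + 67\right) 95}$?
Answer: $- \frac{2117}{14223} \approx -0.14884$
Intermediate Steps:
$\frac{t{\left(-45,197 \right)} - 2072}{V{\left(121 \right)} + \left(87 + 67\right) 95} = \frac{-45 - 2072}{- 37 \sqrt{121} + \left(87 + 67\right) 95} = - \frac{2117}{\left(-37\right) 11 + 154 \cdot 95} = - \frac{2117}{-407 + 14630} = - \frac{2117}{14223}$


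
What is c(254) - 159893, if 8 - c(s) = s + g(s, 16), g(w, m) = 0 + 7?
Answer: -160146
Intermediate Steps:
g(w, m) = 7
c(s) = 1 - s (c(s) = 8 - (s + 7) = 8 - (7 + s) = 8 + (-7 - s) = 1 - s)
c(254) - 159893 = (1 - 1*254) - 159893 = (1 - 254) - 159893 = -253 - 159893 = -160146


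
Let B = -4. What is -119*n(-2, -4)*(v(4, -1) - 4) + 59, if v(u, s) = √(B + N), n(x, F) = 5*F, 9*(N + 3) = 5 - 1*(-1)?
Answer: -9461 + 2380*I*√57/3 ≈ -9461.0 + 5989.5*I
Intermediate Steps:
N = -7/3 (N = -3 + (5 - 1*(-1))/9 = -3 + (5 + 1)/9 = -3 + (⅑)*6 = -3 + ⅔ = -7/3 ≈ -2.3333)
v(u, s) = I*√57/3 (v(u, s) = √(-4 - 7/3) = √(-19/3) = I*√57/3)
-119*n(-2, -4)*(v(4, -1) - 4) + 59 = -119*5*(-4)*(I*√57/3 - 4) + 59 = -(-2380)*(-4 + I*√57/3) + 59 = -119*(80 - 20*I*√57/3) + 59 = (-9520 + 2380*I*√57/3) + 59 = -9461 + 2380*I*√57/3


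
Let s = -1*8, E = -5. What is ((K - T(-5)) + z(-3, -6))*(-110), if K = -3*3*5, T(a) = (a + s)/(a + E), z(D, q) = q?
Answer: 5753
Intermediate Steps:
s = -8
T(a) = (-8 + a)/(-5 + a) (T(a) = (a - 8)/(a - 5) = (-8 + a)/(-5 + a))
K = -45 (K = -9*5 = -45)
((K - T(-5)) + z(-3, -6))*(-110) = ((-45 - (-8 - 5)/(-5 - 5)) - 6)*(-110) = ((-45 - (-13)/(-10)) - 6)*(-110) = ((-45 - (-1)*(-13)/10) - 6)*(-110) = ((-45 - 1*13/10) - 6)*(-110) = ((-45 - 13/10) - 6)*(-110) = (-463/10 - 6)*(-110) = -523/10*(-110) = 5753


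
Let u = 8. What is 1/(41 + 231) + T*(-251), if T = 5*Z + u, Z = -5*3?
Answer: 4574225/272 ≈ 16817.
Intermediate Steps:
Z = -15
T = -67 (T = 5*(-15) + 8 = -75 + 8 = -67)
1/(41 + 231) + T*(-251) = 1/(41 + 231) - 67*(-251) = 1/272 + 16817 = 4574225/272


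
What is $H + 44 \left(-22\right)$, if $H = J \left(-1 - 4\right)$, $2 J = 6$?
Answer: $-983$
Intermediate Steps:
$J = 3$ ($J = \frac{1}{2} \cdot 6 = 3$)
$H = -15$ ($H = 3 \left(-1 - 4\right) = 3 \left(-5\right) = -15$)
$H + 44 \left(-22\right) = -15 + 44 \left(-22\right) = -15 - 968 = -983$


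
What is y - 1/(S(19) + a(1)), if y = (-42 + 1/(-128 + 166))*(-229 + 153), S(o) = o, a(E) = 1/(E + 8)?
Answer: 548671/172 ≈ 3189.9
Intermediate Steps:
a(E) = 1/(8 + E)
y = 3190 (y = (-42 + 1/38)*(-76) = -1595/38*(-76) = 3190)
y - 1/(S(19) + a(1)) = 3190 - 1/(19 + 1/(8 + 1)) = 3190 - 1/(19 + 1/9) = 3190 - 1/(19 + ⅑) = 3190 - 1/172/9 = 3190 - 1*9/172 = 3190 - 9/172 = 548671/172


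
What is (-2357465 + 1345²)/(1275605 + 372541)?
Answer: -274220/824073 ≈ -0.33276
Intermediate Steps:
(-2357465 + 1345²)/(1275605 + 372541) = (-2357465 + 1809025)/1648146 = -548440*1/1648146 = -274220/824073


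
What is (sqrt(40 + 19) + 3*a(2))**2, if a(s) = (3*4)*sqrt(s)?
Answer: 2651 + 72*sqrt(118) ≈ 3433.1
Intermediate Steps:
a(s) = 12*sqrt(s)
(sqrt(40 + 19) + 3*a(2))**2 = (sqrt(40 + 19) + 3*(12*sqrt(2)))**2 = (sqrt(59) + 36*sqrt(2))**2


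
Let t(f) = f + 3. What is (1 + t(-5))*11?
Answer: -11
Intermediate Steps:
t(f) = 3 + f
(1 + t(-5))*11 = (1 + (3 - 5))*11 = (1 - 2)*11 = -1*11 = -11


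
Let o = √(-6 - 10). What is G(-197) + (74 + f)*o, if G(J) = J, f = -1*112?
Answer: -197 - 152*I ≈ -197.0 - 152.0*I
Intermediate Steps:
o = 4*I (o = √(-16) = 4*I ≈ 4.0*I)
f = -112
G(-197) + (74 + f)*o = -197 + (74 - 112)*(4*I) = -197 - 152*I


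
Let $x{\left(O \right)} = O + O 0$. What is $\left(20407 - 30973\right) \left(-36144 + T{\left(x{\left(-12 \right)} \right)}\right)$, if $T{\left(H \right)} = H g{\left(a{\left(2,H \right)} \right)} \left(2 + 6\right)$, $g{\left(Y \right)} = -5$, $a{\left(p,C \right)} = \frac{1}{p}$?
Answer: $376825824$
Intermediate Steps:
$x{\left(O \right)} = O$ ($x{\left(O \right)} = O + 0 = O$)
$T{\left(H \right)} = - 40 H$ ($T{\left(H \right)} = H \left(-5\right) \left(2 + 6\right) = - 5 H 8 = - 40 H$)
$\left(20407 - 30973\right) \left(-36144 + T{\left(x{\left(-12 \right)} \right)}\right) = \left(20407 - 30973\right) \left(-36144 - -480\right) = - 10566 \left(-36144 + 480\right) = \left(-10566\right) \left(-35664\right) = 376825824$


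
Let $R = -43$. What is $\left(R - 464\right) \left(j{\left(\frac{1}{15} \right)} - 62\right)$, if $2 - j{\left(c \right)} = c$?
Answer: $\frac{152269}{5} \approx 30454.0$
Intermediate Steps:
$j{\left(c \right)} = 2 - c$
$\left(R - 464\right) \left(j{\left(\frac{1}{15} \right)} - 62\right) = \left(-43 - 464\right) \left(\left(2 - \frac{1}{15}\right) - 62\right) = - 507 \left(\left(2 - \frac{1}{15}\right) - 62\right) = - 507 \left(\frac{29}{15} - 62\right) = \left(-507\right) \left(- \frac{901}{15}\right) = \frac{152269}{5}$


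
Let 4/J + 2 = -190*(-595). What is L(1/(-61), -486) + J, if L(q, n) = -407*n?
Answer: 5590280125/28262 ≈ 1.9780e+5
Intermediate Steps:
J = 1/28262 (J = 4/(-2 - 190*(-595)) = 4/(-2 + 113050) = 4/113048 = 4*(1/113048) = 1/28262 ≈ 3.5383e-5)
L(1/(-61), -486) + J = -407*(-486) + 1/28262 = 197802 + 1/28262 = 5590280125/28262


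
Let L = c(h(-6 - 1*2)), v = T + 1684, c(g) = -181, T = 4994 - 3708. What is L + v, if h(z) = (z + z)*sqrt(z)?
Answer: 2789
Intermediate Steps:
T = 1286
h(z) = 2*z**(3/2) (h(z) = (2*z)*sqrt(z) = 2*z**(3/2))
v = 2970 (v = 1286 + 1684 = 2970)
L = -181
L + v = -181 + 2970 = 2789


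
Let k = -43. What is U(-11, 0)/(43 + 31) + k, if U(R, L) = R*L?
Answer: -43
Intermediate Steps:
U(R, L) = L*R
U(-11, 0)/(43 + 31) + k = (0*(-11))/(43 + 31) - 43 = 0/74 - 43 = 0*(1/74) - 43 = 0 - 43 = -43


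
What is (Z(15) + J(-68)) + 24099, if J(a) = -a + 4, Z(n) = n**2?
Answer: 24396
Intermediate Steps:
J(a) = 4 - a
(Z(15) + J(-68)) + 24099 = (15**2 + (4 - 1*(-68))) + 24099 = (225 + (4 + 68)) + 24099 = (225 + 72) + 24099 = 297 + 24099 = 24396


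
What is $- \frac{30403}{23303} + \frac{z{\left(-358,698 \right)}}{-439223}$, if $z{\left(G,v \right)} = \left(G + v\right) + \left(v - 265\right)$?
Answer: $- \frac{13371710088}{10235213569} \approx -1.3064$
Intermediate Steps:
$z{\left(G,v \right)} = -265 + G + 2 v$ ($z{\left(G,v \right)} = \left(G + v\right) + \left(-265 + v\right) = -265 + G + 2 v$)
$- \frac{30403}{23303} + \frac{z{\left(-358,698 \right)}}{-439223} = - \frac{30403}{23303} + \frac{-265 - 358 + 2 \cdot 698}{-439223} = \left(-30403\right) \frac{1}{23303} + \left(-265 - 358 + 1396\right) \left(- \frac{1}{439223}\right) = - \frac{30403}{23303} + 773 \left(- \frac{1}{439223}\right) = - \frac{30403}{23303} - \frac{773}{439223} = - \frac{13371710088}{10235213569}$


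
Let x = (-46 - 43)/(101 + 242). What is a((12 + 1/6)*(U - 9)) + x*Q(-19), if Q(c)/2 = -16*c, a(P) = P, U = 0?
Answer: -183341/686 ≈ -267.26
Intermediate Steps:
Q(c) = -32*c (Q(c) = 2*(-16*c) = -32*c)
x = -89/343 ≈ -0.25948
a((12 + 1/6)*(U - 9)) + x*Q(-19) = (12 + 1/6)*(0 - 9) - (-2848)*(-19)/343 = (12 + ⅙)*(-9) - 89/343*608 = (73/6)*(-9) - 54112/343 = -219/2 - 54112/343 = -183341/686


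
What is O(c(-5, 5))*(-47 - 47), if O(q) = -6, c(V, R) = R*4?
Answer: 564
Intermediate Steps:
c(V, R) = 4*R
O(c(-5, 5))*(-47 - 47) = -6*(-47 - 47) = -6*(-94) = 564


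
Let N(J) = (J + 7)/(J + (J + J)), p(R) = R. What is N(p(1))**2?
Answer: 64/9 ≈ 7.1111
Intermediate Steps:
N(J) = (7 + J)/(3*J) (N(J) = (7 + J)/(J + 2*J) = (7 + J)/((3*J)) = (7 + J)*(1/(3*J)) = (7 + J)/(3*J))
N(p(1))**2 = ((1/3)*(7 + 1)/1)**2 = ((1/3)*1*8)**2 = (8/3)**2 = 64/9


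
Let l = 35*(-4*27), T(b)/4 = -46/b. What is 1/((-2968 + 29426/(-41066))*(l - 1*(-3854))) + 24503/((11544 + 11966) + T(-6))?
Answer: 82895601118759/79640299067099 ≈ 1.0409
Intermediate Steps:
T(b) = -184/b (T(b) = 4*(-46/b) = -184/b)
l = -3780 (l = 35*(-108) = -3780)
1/((-2968 + 29426/(-41066))*(l - 1*(-3854))) + 24503/((11544 + 11966) + T(-6)) = 1/((-2968 + 29426/(-41066))*(-3780 - 1*(-3854))) + 24503/((11544 + 11966) - 184/(-6)) = 1/((-2968 + 29426*(-1/41066))*(-3780 + 3854)) + 24503/(23510 - 184*(-⅙)) = 1/(-2968 - 14713/20533*74) + 24503/(23510 + 92/3) = (1/74)/(-60956657/20533) + 24503/(70622/3) = -20533/60956657*1/74 + 24503*(3/70622) = -20533/4510792618 + 73509/70622 = 82895601118759/79640299067099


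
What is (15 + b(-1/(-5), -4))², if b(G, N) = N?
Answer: 121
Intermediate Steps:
(15 + b(-1/(-5), -4))² = (15 - 4)² = 11² = 121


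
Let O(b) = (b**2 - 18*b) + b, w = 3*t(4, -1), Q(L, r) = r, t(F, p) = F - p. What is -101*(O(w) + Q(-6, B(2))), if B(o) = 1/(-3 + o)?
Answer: 3131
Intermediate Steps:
w = 15 (w = 3*(4 - 1*(-1)) = 3*(4 + 1) = 3*5 = 15)
O(b) = b**2 - 17*b
-101*(O(w) + Q(-6, B(2))) = -101*(15*(-17 + 15) + 1/(-3 + 2)) = -101*(15*(-2) + 1/(-1)) = -101*(-30 - 1) = -101*(-31) = 3131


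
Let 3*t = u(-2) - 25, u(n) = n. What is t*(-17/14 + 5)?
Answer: -477/14 ≈ -34.071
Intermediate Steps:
t = -9 (t = (-2 - 25)/3 = (⅓)*(-27) = -9)
t*(-17/14 + 5) = -9*(-17/14 + 5) = -9*53/14 = -477/14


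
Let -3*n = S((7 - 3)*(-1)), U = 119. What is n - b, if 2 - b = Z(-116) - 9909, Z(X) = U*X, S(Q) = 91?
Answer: -71236/3 ≈ -23745.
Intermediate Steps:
Z(X) = 119*X
n = -91/3 (n = -⅓*91 = -91/3 ≈ -30.333)
b = 23715 (b = 2 - (119*(-116) - 9909) = 2 - (-13804 - 9909) = 2 - 1*(-23713) = 2 + 23713 = 23715)
n - b = -91/3 - 1*23715 = -91/3 - 23715 = -71236/3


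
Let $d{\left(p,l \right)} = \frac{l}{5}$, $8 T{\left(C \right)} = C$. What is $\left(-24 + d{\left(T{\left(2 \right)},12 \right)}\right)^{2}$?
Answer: $\frac{11664}{25} \approx 466.56$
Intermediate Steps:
$T{\left(C \right)} = \frac{C}{8}$
$d{\left(p,l \right)} = \frac{l}{5}$ ($d{\left(p,l \right)} = l \frac{1}{5} = \frac{l}{5}$)
$\left(-24 + d{\left(T{\left(2 \right)},12 \right)}\right)^{2} = \left(-24 + \frac{1}{5} \cdot 12\right)^{2} = \left(-24 + \frac{12}{5}\right)^{2} = \left(- \frac{108}{5}\right)^{2} = \frac{11664}{25}$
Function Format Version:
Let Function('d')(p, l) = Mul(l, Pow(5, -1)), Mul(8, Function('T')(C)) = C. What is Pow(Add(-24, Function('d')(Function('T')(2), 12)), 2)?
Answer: Rational(11664, 25) ≈ 466.56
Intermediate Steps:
Function('T')(C) = Mul(Rational(1, 8), C)
Function('d')(p, l) = Mul(Rational(1, 5), l) (Function('d')(p, l) = Mul(l, Rational(1, 5)) = Mul(Rational(1, 5), l))
Pow(Add(-24, Function('d')(Function('T')(2), 12)), 2) = Pow(Add(-24, Mul(Rational(1, 5), 12)), 2) = Pow(Add(-24, Rational(12, 5)), 2) = Pow(Rational(-108, 5), 2) = Rational(11664, 25)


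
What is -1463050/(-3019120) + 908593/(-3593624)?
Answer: 3928906711/16952472017 ≈ 0.23176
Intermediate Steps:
-1463050/(-3019120) + 908593/(-3593624) = -1463050*(-1/3019120) + 908593*(-1/3593624) = 146305/301912 - 908593/3593624 = 3928906711/16952472017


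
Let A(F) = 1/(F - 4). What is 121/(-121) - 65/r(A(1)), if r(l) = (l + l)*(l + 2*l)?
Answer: -197/2 ≈ -98.500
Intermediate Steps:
A(F) = 1/(-4 + F)
r(l) = 6*l² (r(l) = (2*l)*(3*l) = 6*l²)
121/(-121) - 65/r(A(1)) = 121/(-121) - 65*(-4 + 1)²/6 = 121*(-1/121) - 65/(6*(1/(-3))²) = -1 - 65/(6*(-⅓)²) = -1 - 65/(6*(⅑)) = -1 - 65/⅔ = -1 - 65*3/2 = -1 - 195/2 = -197/2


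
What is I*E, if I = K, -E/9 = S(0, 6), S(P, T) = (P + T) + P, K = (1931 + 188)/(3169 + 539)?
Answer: -6357/206 ≈ -30.859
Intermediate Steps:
K = 2119/3708 ≈ 0.57147
S(P, T) = T + 2*P
E = -54 (E = -9*(6 + 2*0) = -9*(6 + 0) = -9*6 = -54)
I = 2119/3708 ≈ 0.57147
I*E = (2119/3708)*(-54) = -6357/206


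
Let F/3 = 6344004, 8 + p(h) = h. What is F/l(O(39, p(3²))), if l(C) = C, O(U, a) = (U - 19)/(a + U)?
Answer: 38064024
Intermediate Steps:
p(h) = -8 + h
F = 19032012 (F = 3*6344004 = 19032012)
O(U, a) = (-19 + U)/(U + a)
F/l(O(39, p(3²))) = 19032012/(((-19 + 39)/(39 + (-8 + 3²)))) = 19032012/((20/(39 + (-8 + 9)))) = 19032012/((20/(39 + 1))) = 19032012/((20/40)) = 19032012/(((1/40)*20)) = 19032012/(½) = 19032012*2 = 38064024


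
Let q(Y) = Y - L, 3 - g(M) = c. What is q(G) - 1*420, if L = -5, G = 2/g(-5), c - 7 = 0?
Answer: -831/2 ≈ -415.50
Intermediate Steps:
c = 7 (c = 7 + 0 = 7)
g(M) = -4 (g(M) = 3 - 1*7 = 3 - 7 = -4)
G = -1/2 (G = 2/(-4) = 2*(-1/4) = -1/2 ≈ -0.50000)
q(Y) = 5 + Y (q(Y) = Y - 1*(-5) = Y + 5 = 5 + Y)
q(G) - 1*420 = (5 - 1/2) - 1*420 = 9/2 - 420 = -831/2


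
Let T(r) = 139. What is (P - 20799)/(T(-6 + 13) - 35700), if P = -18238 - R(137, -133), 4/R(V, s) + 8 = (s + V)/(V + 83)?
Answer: 17137023/15611279 ≈ 1.0977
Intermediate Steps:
R(V, s) = 4/(-8 + (V + s)/(83 + V)) (R(V, s) = 4/(-8 + (s + V)/(V + 83)) = 4/(-8 + (V + s)/(83 + V)))
P = -8006262/439 (P = -18238 - 4*(83 + 137)/(-664 - 133 - 7*137) = -18238 - 4*220/(-664 - 133 - 959) = -18238 - 4*220/(-1756) = -18238 - 4*(-1)*220/1756 = -18238 - 1*(-220/439) = -18238 + 220/439 = -8006262/439 ≈ -18238.)
(P - 20799)/(T(-6 + 13) - 35700) = (-8006262/439 - 20799)/(139 - 35700) = -17137023/439/(-35561) = -17137023/439*(-1/35561) = 17137023/15611279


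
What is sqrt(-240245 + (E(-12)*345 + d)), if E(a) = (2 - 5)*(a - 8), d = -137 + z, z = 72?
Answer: I*sqrt(219610) ≈ 468.63*I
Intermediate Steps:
d = -65 (d = -137 + 72 = -65)
E(a) = 24 - 3*a (E(a) = -3*(-8 + a) = 24 - 3*a)
sqrt(-240245 + (E(-12)*345 + d)) = sqrt(-240245 + ((24 - 3*(-12))*345 - 65)) = sqrt(-240245 + ((24 + 36)*345 - 65)) = sqrt(-240245 + (60*345 - 65)) = sqrt(-240245 + (20700 - 65)) = sqrt(-240245 + 20635) = sqrt(-219610) = I*sqrt(219610)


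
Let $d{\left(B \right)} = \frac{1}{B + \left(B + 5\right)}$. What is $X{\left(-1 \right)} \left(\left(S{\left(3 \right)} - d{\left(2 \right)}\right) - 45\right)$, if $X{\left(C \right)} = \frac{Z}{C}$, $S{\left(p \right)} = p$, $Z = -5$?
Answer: $- \frac{1895}{9} \approx -210.56$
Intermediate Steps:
$X{\left(C \right)} = - \frac{5}{C}$
$d{\left(B \right)} = \frac{1}{5 + 2 B}$ ($d{\left(B \right)} = \frac{1}{B + \left(5 + B\right)} = \frac{1}{5 + 2 B}$)
$X{\left(-1 \right)} \left(\left(S{\left(3 \right)} - d{\left(2 \right)}\right) - 45\right) = - \frac{5}{-1} \left(\left(3 - \frac{1}{5 + 2 \cdot 2}\right) - 45\right) = \left(-5\right) \left(-1\right) \left(\left(3 - \frac{1}{5 + 4}\right) - 45\right) = 5 \left(\left(3 - \frac{1}{9}\right) - 45\right) = 5 \left(\frac{26}{9} - 45\right) = 5 \left(- \frac{379}{9}\right) = - \frac{1895}{9}$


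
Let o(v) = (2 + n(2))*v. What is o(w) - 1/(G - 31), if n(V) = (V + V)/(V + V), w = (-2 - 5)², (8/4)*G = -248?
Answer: 22786/155 ≈ 147.01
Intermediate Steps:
G = -124 (G = (½)*(-248) = -124)
w = 49 (w = (-7)² = 49)
n(V) = 1 (n(V) = (2*V)/((2*V)) = (2*V)*(1/(2*V)) = 1)
o(v) = 3*v (o(v) = (2 + 1)*v = 3*v)
o(w) - 1/(G - 31) = 3*49 - 1/(-124 - 31) = 147 - 1/(-155) = 147 - 1*(-1/155) = 147 + 1/155 = 22786/155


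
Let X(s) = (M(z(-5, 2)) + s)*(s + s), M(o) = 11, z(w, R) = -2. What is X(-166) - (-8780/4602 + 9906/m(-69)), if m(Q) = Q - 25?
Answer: 5576847803/108147 ≈ 51567.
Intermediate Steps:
m(Q) = -25 + Q
X(s) = 2*s*(11 + s) (X(s) = (11 + s)*(s + s) = (11 + s)*(2*s) = 2*s*(11 + s))
X(-166) - (-8780/4602 + 9906/m(-69)) = 2*(-166)*(11 - 166) - (-8780/4602 + 9906/(-25 - 69)) = 2*(-166)*(-155) - (-8780*1/4602 + 9906/(-94)) = 51460 - (-4390/2301 + 9906*(-1/94)) = 51460 - (-4390/2301 - 4953/47) = 51460 - 1*(-11603183/108147) = 51460 + 11603183/108147 = 5576847803/108147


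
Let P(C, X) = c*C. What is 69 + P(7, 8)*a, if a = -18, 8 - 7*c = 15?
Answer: 195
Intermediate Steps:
c = -1 (c = 8/7 - 1/7*15 = 8/7 - 15/7 = -1)
P(C, X) = -C
69 + P(7, 8)*a = 69 - 1*7*(-18) = 69 - 7*(-18) = 69 + 126 = 195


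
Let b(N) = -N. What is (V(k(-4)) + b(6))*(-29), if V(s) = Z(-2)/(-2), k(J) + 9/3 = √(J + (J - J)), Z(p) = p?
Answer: 145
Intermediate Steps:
k(J) = -3 + √J (k(J) = -3 + √(J + (J - J)) = -3 + √(J + 0) = -3 + √J)
V(s) = 1 (V(s) = -2/(-2) = -2*(-½) = 1)
(V(k(-4)) + b(6))*(-29) = (1 - 1*6)*(-29) = (1 - 6)*(-29) = -5*(-29) = 145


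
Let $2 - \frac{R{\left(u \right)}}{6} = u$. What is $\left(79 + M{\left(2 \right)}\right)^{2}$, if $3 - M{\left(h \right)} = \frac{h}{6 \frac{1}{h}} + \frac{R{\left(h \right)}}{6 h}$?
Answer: $\frac{59536}{9} \approx 6615.1$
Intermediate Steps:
$R{\left(u \right)} = 12 - 6 u$
$M{\left(h \right)} = 3 - \frac{h^{2}}{6} - \frac{12 - 6 h}{6 h}$ ($M{\left(h \right)} = 3 - \left(\frac{h}{6 \frac{1}{h}} + \frac{12 - 6 h}{6 h}\right) = 3 - \left(h \frac{h}{6} + \left(12 - 6 h\right) \frac{1}{6 h}\right) = 3 - \left(\frac{h^{2}}{6} + \frac{12 - 6 h}{6 h}\right) = 3 - \frac{h^{2}}{6} - \frac{12 - 6 h}{6 h}$)
$\left(79 + M{\left(2 \right)}\right)^{2} = \left(79 - \left(-4 + 1 + \frac{2}{3}\right)\right)^{2} = \left(79 - - \frac{7}{3}\right)^{2} = \left(79 + \frac{7}{3}\right)^{2} = \left(\frac{244}{3}\right)^{2} = \frac{59536}{9}$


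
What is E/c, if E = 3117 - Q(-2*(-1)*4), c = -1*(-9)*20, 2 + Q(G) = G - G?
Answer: 3119/180 ≈ 17.328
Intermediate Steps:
Q(G) = -2 (Q(G) = -2 + (G - G) = -2 + 0 = -2)
c = 180 (c = 9*20 = 180)
E = 3119 (E = 3117 - 1*(-2) = 3117 + 2 = 3119)
E/c = 3119/180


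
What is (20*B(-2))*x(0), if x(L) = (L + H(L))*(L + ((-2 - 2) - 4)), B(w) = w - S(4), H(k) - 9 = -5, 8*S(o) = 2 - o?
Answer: 1120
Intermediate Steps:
S(o) = 1/4 - o/8 (S(o) = (2 - o)/8 = 1/4 - o/8)
H(k) = 4 (H(k) = 9 - 5 = 4)
B(w) = 1/4 + w (B(w) = w - (1/4 - 1/8*4) = w - (1/4 - 1/2) = w - 1*(-1/4) = w + 1/4 = 1/4 + w)
x(L) = (-8 + L)*(4 + L) (x(L) = (L + 4)*(L + ((-2 - 2) - 4)) = (4 + L)*(L + (-4 - 4)) = (4 + L)*(L - 8) = (4 + L)*(-8 + L) = (-8 + L)*(4 + L))
(20*B(-2))*x(0) = (20*(1/4 - 2))*(-32 + 0**2 - 4*0) = (20*(-7/4))*(-32 + 0 + 0) = -35*(-32) = 1120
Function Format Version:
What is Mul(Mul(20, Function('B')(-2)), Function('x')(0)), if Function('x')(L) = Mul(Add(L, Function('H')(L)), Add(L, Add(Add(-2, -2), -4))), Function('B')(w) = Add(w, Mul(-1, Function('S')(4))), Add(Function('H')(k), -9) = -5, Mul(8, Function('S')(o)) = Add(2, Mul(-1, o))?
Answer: 1120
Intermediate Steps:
Function('S')(o) = Add(Rational(1, 4), Mul(Rational(-1, 8), o)) (Function('S')(o) = Mul(Rational(1, 8), Add(2, Mul(-1, o))) = Add(Rational(1, 4), Mul(Rational(-1, 8), o)))
Function('H')(k) = 4 (Function('H')(k) = Add(9, -5) = 4)
Function('B')(w) = Add(Rational(1, 4), w) (Function('B')(w) = Add(w, Mul(-1, Add(Rational(1, 4), Mul(Rational(-1, 8), 4)))) = Add(w, Mul(-1, Add(Rational(1, 4), Rational(-1, 2)))) = Add(w, Mul(-1, Rational(-1, 4))) = Add(w, Rational(1, 4)) = Add(Rational(1, 4), w))
Function('x')(L) = Mul(Add(-8, L), Add(4, L)) (Function('x')(L) = Mul(Add(L, 4), Add(L, Add(Add(-2, -2), -4))) = Mul(Add(4, L), Add(L, Add(-4, -4))) = Mul(Add(4, L), Add(L, -8)) = Mul(Add(4, L), Add(-8, L)) = Mul(Add(-8, L), Add(4, L)))
Mul(Mul(20, Function('B')(-2)), Function('x')(0)) = Mul(Mul(20, Add(Rational(1, 4), -2)), Add(-32, Pow(0, 2), Mul(-4, 0))) = Mul(Mul(20, Rational(-7, 4)), Add(-32, 0, 0)) = Mul(-35, -32) = 1120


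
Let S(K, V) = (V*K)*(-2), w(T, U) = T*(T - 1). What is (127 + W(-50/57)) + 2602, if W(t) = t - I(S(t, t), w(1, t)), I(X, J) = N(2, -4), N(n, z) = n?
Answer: 155389/57 ≈ 2726.1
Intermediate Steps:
w(T, U) = T*(-1 + T)
S(K, V) = -2*K*V (S(K, V) = (K*V)*(-2) = -2*K*V)
I(X, J) = 2
W(t) = -2 + t (W(t) = t - 1*2 = t - 2 = -2 + t)
(127 + W(-50/57)) + 2602 = (127 + (-2 - 50/57)) + 2602 = (127 - 164/57) + 2602 = 7075/57 + 2602 = 155389/57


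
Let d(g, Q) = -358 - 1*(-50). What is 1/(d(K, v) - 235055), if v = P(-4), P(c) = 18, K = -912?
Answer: -1/235363 ≈ -4.2488e-6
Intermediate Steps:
v = 18
d(g, Q) = -308 (d(g, Q) = -358 + 50 = -308)
1/(d(K, v) - 235055) = 1/(-308 - 235055) = 1/(-235363) = -1/235363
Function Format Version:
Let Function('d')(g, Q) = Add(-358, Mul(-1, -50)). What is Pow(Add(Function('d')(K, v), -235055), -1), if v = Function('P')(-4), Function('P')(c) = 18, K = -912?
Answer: Rational(-1, 235363) ≈ -4.2488e-6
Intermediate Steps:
v = 18
Function('d')(g, Q) = -308 (Function('d')(g, Q) = Add(-358, 50) = -308)
Pow(Add(Function('d')(K, v), -235055), -1) = Pow(Add(-308, -235055), -1) = Pow(-235363, -1) = Rational(-1, 235363)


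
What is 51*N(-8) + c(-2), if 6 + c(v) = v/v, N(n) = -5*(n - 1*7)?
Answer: 3820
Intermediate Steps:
N(n) = 35 - 5*n (N(n) = -5*(n - 7) = -5*(-7 + n) = 35 - 5*n)
c(v) = -5 (c(v) = -6 + v/v = -6 + 1 = -5)
51*N(-8) + c(-2) = 51*(35 - 5*(-8)) - 5 = 51*(35 + 40) - 5 = 51*75 - 5 = 3825 - 5 = 3820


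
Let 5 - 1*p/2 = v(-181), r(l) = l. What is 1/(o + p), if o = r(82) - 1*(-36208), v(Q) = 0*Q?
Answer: 1/36300 ≈ 2.7548e-5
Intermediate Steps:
v(Q) = 0
p = 10 (p = 10 - 2*0 = 10 + 0 = 10)
o = 36290 (o = 82 - 1*(-36208) = 82 + 36208 = 36290)
1/(o + p) = 1/(36290 + 10) = 1/36300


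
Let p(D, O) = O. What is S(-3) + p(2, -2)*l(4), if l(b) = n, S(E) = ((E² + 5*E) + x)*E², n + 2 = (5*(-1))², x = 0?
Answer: -100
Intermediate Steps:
n = 23 (n = -2 + (5*(-1))² = -2 + (-5)² = -2 + 25 = 23)
S(E) = E²*(E² + 5*E) (S(E) = ((E² + 5*E) + 0)*E² = (E² + 5*E)*E² = E²*(E² + 5*E))
l(b) = 23
S(-3) + p(2, -2)*l(4) = (-3)³*(5 - 3) - 2*23 = -27*2 - 46 = -54 - 46 = -100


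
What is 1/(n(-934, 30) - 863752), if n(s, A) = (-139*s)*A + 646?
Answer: 1/3031674 ≈ 3.2985e-7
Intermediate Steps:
n(s, A) = 646 - 139*A*s (n(s, A) = -139*A*s + 646 = 646 - 139*A*s)
1/(n(-934, 30) - 863752) = 1/((646 - 139*30*(-934)) - 863752) = 1/((646 + 3894780) - 863752) = 1/(3895426 - 863752) = 1/3031674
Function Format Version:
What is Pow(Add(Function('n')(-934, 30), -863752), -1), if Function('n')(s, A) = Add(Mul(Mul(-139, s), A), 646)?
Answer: Rational(1, 3031674) ≈ 3.2985e-7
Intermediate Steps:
Function('n')(s, A) = Add(646, Mul(-139, A, s)) (Function('n')(s, A) = Add(Mul(-139, A, s), 646) = Add(646, Mul(-139, A, s)))
Pow(Add(Function('n')(-934, 30), -863752), -1) = Pow(Add(Add(646, Mul(-139, 30, -934)), -863752), -1) = Pow(Add(Add(646, 3894780), -863752), -1) = Pow(Add(3895426, -863752), -1) = Pow(3031674, -1) = Rational(1, 3031674)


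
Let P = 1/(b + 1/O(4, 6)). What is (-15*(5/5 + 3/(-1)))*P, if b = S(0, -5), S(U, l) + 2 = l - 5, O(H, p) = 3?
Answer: -18/7 ≈ -2.5714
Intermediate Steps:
S(U, l) = -7 + l (S(U, l) = -2 + (l - 5) = -2 + (-5 + l) = -7 + l)
b = -12 (b = -7 - 5 = -12)
P = -3/35 (P = 1/(-12 + 1/3) = 1/(-12 + ⅓) = 1/(-35/3) = -3/35 ≈ -0.085714)
(-15*(5/5 + 3/(-1)))*P = -15*(5/5 + 3/(-1))*(-3/35) = -15*(5*(⅕) + 3*(-1))*(-3/35) = -15*(1 - 3)*(-3/35) = -15*(-2)*(-3/35) = 30*(-3/35) = -18/7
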